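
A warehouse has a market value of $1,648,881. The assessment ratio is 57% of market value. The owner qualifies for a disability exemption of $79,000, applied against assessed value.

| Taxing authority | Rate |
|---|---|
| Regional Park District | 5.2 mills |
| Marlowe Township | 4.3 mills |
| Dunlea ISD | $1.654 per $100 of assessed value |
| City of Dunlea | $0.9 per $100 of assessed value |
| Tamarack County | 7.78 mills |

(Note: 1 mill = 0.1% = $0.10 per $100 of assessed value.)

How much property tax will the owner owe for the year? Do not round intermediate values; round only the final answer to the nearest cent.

$36,862.12

Assessed value = $1,648,881 × 0.57 = $939,862.17
Taxable value = $939,862.17 − $79,000 = $860,862.17
Regional Park District: $860,862.17 × 0.0052 = $4,476.483284
Marlowe Township: $860,862.17 × 0.0043 = $3,701.707331
Dunlea ISD: $860,862.17 × 0.01654 = $14,238.6602918
City of Dunlea: $860,862.17 × 0.009 = $7,747.75953
Tamarack County: $860,862.17 × 0.00778 = $6,697.5076826
Total = $36,862.1181194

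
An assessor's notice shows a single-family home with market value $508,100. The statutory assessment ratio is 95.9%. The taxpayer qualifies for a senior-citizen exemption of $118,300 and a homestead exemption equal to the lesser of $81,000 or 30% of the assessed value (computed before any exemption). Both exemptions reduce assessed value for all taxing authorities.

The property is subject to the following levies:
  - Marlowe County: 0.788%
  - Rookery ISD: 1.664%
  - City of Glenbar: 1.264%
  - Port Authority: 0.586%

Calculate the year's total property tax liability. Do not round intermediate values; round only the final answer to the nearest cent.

$12,388.38

Assessed value = $508,100 × 0.959 = $487,267.9
Homestead exemption = min($81,000, 30% × $487,267.9) = min($81,000, $146,180.37) = $81,000 (dollar cap binds)
Taxable value = $487,267.9 − $118,300 − $81,000 = $287,967.9
Marlowe County: $287,967.9 × 0.00788 = $2,269.187052
Rookery ISD: $287,967.9 × 0.01664 = $4,791.785856
City of Glenbar: $287,967.9 × 0.01264 = $3,639.914256
Port Authority: $287,967.9 × 0.00586 = $1,687.491894
Total = $12,388.379058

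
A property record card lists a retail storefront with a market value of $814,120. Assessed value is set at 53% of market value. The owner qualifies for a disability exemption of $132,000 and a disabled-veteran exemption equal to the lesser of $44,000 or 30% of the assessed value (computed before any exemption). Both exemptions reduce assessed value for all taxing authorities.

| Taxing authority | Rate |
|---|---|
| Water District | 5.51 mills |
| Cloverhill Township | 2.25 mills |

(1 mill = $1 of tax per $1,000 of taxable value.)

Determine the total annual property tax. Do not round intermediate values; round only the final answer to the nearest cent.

Assessed value = $814,120 × 0.53 = $431,483.6
Disabled-veteran exemption = min($44,000, 30% × $431,483.6) = min($44,000, $129,445.08) = $44,000 (dollar cap binds)
Taxable value = $431,483.6 − $132,000 − $44,000 = $255,483.6
Water District: $255,483.6 × 0.00551 = $1,407.714636
Cloverhill Township: $255,483.6 × 0.00225 = $574.8381
Total = $1,982.552736

$1,982.55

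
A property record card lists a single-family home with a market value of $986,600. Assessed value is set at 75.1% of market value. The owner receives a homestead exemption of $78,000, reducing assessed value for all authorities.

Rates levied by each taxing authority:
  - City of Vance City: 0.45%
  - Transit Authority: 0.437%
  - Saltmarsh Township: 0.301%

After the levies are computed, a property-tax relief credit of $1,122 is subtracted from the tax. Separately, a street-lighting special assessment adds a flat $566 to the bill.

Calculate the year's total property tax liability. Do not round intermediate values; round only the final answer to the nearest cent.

Assessed value = $986,600 × 0.751 = $740,936.6
Taxable value = $740,936.6 − $78,000 = $662,936.6
City of Vance City: $662,936.6 × 0.0045 = $2,983.2147
Transit Authority: $662,936.6 × 0.00437 = $2,897.032942
Saltmarsh Township: $662,936.6 × 0.00301 = $1,995.439166
Levies subtotal = $7,875.686808
After credit = $7,875.686808 − $1,122 = $6,753.686808
Total = $6,753.686808 + $566 = $7,319.686808

$7,319.69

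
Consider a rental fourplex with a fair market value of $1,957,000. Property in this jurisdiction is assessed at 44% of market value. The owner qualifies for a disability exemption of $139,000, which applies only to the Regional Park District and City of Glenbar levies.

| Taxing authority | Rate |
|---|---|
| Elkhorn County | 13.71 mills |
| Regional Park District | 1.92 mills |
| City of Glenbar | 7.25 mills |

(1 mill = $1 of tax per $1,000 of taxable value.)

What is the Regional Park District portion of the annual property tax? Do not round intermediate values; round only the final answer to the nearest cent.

Assessed value = $1,957,000 × 0.44 = $861,080
Regional Park District taxable value = $861,080 − $139,000 = $722,080
Regional Park District levy = $722,080 × 0.00192 = $1,386.3936

$1,386.39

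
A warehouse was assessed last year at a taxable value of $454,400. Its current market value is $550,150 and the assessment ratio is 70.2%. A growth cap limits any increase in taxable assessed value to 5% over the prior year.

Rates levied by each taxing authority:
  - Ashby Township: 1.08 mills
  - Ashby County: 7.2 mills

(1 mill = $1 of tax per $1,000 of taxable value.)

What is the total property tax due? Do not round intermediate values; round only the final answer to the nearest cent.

$3,197.78

Uncapped assessed value = $550,150 × 0.702 = $386,205.3
Cap limit = $454,400 × 1.05 = $477,120
Taxable assessed value = min($386,205.3, $477,120) = $386,205.3 (cap does not bind)
Ashby Township: $386,205.3 × 0.00108 = $417.101724
Ashby County: $386,205.3 × 0.0072 = $2,780.67816
Total = $3,197.779884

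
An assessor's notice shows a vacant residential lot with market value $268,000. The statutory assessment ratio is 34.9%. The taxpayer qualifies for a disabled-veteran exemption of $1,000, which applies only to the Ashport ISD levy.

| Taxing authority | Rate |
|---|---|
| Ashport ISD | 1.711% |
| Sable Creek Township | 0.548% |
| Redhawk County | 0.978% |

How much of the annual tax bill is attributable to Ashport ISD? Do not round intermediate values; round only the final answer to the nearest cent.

Assessed value = $268,000 × 0.349 = $93,532
Ashport ISD taxable value = $93,532 − $1,000 = $92,532
Ashport ISD levy = $92,532 × 0.01711 = $1,583.22252

$1,583.22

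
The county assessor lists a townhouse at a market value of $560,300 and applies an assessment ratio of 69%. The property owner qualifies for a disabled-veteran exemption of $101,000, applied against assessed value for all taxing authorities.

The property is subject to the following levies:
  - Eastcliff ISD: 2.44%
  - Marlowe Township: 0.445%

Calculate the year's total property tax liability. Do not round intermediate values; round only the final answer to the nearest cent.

Assessed value = $560,300 × 0.69 = $386,607
Taxable value = $386,607 − $101,000 = $285,607
Eastcliff ISD: $285,607 × 0.0244 = $6,968.8108
Marlowe Township: $285,607 × 0.00445 = $1,270.95115
Total = $6,968.8108 + $1,270.95115 = $8,239.76195

$8,239.76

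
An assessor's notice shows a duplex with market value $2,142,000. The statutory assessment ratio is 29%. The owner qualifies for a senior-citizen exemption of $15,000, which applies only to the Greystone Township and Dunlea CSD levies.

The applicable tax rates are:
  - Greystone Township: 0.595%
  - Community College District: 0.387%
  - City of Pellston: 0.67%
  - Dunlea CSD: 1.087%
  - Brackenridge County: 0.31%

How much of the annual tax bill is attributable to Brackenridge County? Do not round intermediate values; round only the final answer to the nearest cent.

$1,925.66

Assessed value = $2,142,000 × 0.29 = $621,180
Brackenridge County taxable value = $621,180 (exemption does not apply)
Brackenridge County levy = $621,180 × 0.0031 = $1,925.658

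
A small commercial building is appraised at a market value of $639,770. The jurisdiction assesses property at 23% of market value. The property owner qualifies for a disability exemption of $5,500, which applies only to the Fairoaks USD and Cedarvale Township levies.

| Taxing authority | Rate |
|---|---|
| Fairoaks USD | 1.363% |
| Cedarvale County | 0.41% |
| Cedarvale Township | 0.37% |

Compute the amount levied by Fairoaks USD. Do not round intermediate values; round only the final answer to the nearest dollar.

$1,931

Assessed value = $639,770 × 0.23 = $147,147.1
Fairoaks USD taxable value = $147,147.1 − $5,500 = $141,647.1
Fairoaks USD levy = $141,647.1 × 0.01363 = $1,930.649973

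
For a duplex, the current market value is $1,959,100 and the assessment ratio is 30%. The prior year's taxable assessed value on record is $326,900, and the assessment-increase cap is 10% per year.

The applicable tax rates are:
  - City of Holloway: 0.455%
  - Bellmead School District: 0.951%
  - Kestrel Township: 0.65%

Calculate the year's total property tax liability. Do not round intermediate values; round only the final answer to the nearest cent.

Uncapped assessed value = $1,959,100 × 0.3 = $587,730
Cap limit = $326,900 × 1.1 = $359,590
Taxable assessed value = min($587,730, $359,590) = $359,590 (cap binds)
City of Holloway: $359,590 × 0.00455 = $1,636.1345
Bellmead School District: $359,590 × 0.00951 = $3,419.7009
Kestrel Township: $359,590 × 0.0065 = $2,337.335
Total = $7,393.1704

$7,393.17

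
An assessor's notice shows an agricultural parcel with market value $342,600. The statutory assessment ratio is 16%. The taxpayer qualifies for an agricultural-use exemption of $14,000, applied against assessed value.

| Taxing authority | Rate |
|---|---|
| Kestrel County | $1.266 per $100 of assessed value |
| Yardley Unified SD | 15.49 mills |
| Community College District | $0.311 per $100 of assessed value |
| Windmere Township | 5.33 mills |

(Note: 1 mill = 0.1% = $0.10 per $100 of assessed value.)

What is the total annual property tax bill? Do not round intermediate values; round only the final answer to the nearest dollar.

$1,493

Assessed value = $342,600 × 0.16 = $54,816
Taxable value = $54,816 − $14,000 = $40,816
Kestrel County: $40,816 × 0.01266 = $516.73056
Yardley Unified SD: $40,816 × 0.01549 = $632.23984
Community College District: $40,816 × 0.00311 = $126.93776
Windmere Township: $40,816 × 0.00533 = $217.54928
Total = $1,493.45744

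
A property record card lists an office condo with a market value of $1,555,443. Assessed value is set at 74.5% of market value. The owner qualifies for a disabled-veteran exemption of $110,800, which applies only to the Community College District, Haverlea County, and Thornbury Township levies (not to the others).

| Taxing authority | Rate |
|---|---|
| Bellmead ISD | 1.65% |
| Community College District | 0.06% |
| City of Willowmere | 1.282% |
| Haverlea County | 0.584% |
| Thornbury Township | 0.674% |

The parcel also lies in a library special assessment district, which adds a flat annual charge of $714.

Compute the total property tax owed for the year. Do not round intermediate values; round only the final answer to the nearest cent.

Assessed value = $1,555,443 × 0.745 = $1,158,805.035
Bellmead ISD: $1,158,805.035 × 0.0165 = $19,120.2830775
Community College District: ($1,158,805.035 − $110,800) × 0.0006 = $1,048,005.035 × 0.0006 = $628.803021
City of Willowmere: $1,158,805.035 × 0.01282 = $14,855.8805487
Haverlea County: ($1,158,805.035 − $110,800) × 0.00584 = $1,048,005.035 × 0.00584 = $6,120.3494044
Thornbury Township: ($1,158,805.035 − $110,800) × 0.00674 = $1,048,005.035 × 0.00674 = $7,063.5539359
Levies subtotal = $47,788.8699875
Total = $47,788.8699875 + $714 = $48,502.8699875

$48,502.87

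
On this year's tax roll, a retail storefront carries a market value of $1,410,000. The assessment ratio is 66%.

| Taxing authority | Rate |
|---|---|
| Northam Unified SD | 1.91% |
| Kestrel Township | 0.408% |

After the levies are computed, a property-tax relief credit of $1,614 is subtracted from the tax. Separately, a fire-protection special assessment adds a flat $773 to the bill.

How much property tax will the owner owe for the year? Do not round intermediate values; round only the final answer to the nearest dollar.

$20,730

Assessed value = $1,410,000 × 0.66 = $930,600
Northam Unified SD: $930,600 × 0.0191 = $17,774.46
Kestrel Township: $930,600 × 0.00408 = $3,796.848
Levies subtotal = $21,571.308
After credit = $21,571.308 − $1,614 = $19,957.308
Total = $19,957.308 + $773 = $20,730.308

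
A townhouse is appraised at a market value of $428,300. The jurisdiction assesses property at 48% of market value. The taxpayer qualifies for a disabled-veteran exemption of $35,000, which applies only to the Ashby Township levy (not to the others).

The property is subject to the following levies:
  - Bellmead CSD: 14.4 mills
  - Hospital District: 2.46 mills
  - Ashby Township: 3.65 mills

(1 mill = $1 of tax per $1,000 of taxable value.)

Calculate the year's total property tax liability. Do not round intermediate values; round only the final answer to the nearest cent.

Assessed value = $428,300 × 0.48 = $205,584
Bellmead CSD: $205,584 × 0.0144 = $2,960.4096
Hospital District: $205,584 × 0.00246 = $505.73664
Ashby Township: ($205,584 − $35,000) × 0.00365 = $170,584 × 0.00365 = $622.6316
Total = $4,088.77784

$4,088.78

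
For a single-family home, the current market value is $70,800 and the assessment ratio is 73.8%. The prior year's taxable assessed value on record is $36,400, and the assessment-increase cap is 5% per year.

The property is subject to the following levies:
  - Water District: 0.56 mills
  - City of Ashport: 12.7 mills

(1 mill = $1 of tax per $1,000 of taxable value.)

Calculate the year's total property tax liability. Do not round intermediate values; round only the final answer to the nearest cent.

$506.80

Uncapped assessed value = $70,800 × 0.738 = $52,250.4
Cap limit = $36,400 × 1.05 = $38,220
Taxable assessed value = min($52,250.4, $38,220) = $38,220 (cap binds)
Water District: $38,220 × 0.00056 = $21.4032
City of Ashport: $38,220 × 0.0127 = $485.394
Total = $506.7972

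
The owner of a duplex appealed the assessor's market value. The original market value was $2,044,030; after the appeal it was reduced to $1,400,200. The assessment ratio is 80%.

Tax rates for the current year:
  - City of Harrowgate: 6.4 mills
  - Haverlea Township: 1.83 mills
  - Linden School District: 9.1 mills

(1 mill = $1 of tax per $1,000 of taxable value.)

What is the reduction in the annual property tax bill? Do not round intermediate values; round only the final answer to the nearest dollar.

$8,926

Old assessed value = $2,044,030 × 0.8 = $1,635,224
New assessed value = $1,400,200 × 0.8 = $1,120,160
Combined rate = 0.0064 + 0.00183 + 0.0091 = 0.01733
Old tax = $1,635,224 × 0.01733 = $28,338.43192
New tax = $1,120,160 × 0.01733 = $19,412.3728
Reduction = $28,338.43192 − $19,412.3728 = $8,926.05912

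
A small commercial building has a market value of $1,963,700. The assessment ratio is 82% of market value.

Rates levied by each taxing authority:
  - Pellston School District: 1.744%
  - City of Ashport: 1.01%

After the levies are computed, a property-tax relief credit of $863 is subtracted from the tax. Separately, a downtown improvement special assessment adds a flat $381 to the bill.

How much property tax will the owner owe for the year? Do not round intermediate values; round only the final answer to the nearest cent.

$43,863.84

Assessed value = $1,963,700 × 0.82 = $1,610,234
Pellston School District: $1,610,234 × 0.01744 = $28,082.48096
City of Ashport: $1,610,234 × 0.0101 = $16,263.3634
Levies subtotal = $44,345.84436
After credit = $44,345.84436 − $863 = $43,482.84436
Total = $43,482.84436 + $381 = $43,863.84436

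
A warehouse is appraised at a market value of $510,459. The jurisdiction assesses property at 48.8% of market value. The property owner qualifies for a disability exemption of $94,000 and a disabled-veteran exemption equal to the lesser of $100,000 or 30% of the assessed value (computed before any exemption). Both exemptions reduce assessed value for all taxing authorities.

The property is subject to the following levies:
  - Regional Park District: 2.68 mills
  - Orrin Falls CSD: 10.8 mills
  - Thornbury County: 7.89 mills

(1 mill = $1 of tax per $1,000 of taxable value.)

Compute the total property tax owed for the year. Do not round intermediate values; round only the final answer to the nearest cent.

Assessed value = $510,459 × 0.488 = $249,103.992
Disabled-veteran exemption = min($100,000, 30% × $249,103.992) = min($100,000, $74,731.1976) = $74,731.1976 (percentage binds)
Taxable value = $249,103.992 − $94,000 − $74,731.1976 = $80,372.7944
Regional Park District: $80,372.7944 × 0.00268 = $215.399088992
Orrin Falls CSD: $80,372.7944 × 0.0108 = $868.02617952
Thornbury County: $80,372.7944 × 0.00789 = $634.141347816
Total = $1,717.566616328

$1,717.57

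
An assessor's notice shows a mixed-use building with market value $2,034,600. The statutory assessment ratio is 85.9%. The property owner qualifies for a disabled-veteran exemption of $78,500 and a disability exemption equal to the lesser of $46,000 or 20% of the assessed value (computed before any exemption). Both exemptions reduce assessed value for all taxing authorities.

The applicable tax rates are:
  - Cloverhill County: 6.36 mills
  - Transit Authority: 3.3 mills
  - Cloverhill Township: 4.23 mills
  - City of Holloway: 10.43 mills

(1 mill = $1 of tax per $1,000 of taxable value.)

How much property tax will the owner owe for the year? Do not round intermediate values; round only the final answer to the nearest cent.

$39,476.74

Assessed value = $2,034,600 × 0.859 = $1,747,721.4
Disability exemption = min($46,000, 20% × $1,747,721.4) = min($46,000, $349,544.28) = $46,000 (dollar cap binds)
Taxable value = $1,747,721.4 − $78,500 − $46,000 = $1,623,221.4
Cloverhill County: $1,623,221.4 × 0.00636 = $10,323.688104
Transit Authority: $1,623,221.4 × 0.0033 = $5,356.63062
Cloverhill Township: $1,623,221.4 × 0.00423 = $6,866.226522
City of Holloway: $1,623,221.4 × 0.01043 = $16,930.199202
Total = $39,476.744448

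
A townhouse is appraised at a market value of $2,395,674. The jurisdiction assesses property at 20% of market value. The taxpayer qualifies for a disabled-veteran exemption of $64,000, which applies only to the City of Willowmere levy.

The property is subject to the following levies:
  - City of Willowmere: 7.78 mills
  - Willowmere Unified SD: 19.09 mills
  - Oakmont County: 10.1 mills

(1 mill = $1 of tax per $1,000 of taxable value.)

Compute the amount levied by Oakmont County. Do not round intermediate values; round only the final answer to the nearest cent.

$4,839.26

Assessed value = $2,395,674 × 0.2 = $479,134.8
Oakmont County taxable value = $479,134.8 (exemption does not apply)
Oakmont County levy = $479,134.8 × 0.0101 = $4,839.26148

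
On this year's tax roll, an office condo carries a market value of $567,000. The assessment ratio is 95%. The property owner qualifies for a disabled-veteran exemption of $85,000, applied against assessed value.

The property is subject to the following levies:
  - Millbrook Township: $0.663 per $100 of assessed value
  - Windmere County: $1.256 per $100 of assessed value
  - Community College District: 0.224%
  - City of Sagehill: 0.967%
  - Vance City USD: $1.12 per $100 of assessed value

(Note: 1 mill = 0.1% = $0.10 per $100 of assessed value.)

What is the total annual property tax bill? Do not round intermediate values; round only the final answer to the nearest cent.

$19,189.40

Assessed value = $567,000 × 0.95 = $538,650
Taxable value = $538,650 − $85,000 = $453,650
Millbrook Township: $453,650 × 0.00663 = $3,007.6995
Windmere County: $453,650 × 0.01256 = $5,697.844
Community College District: $453,650 × 0.00224 = $1,016.176
City of Sagehill: $453,650 × 0.00967 = $4,386.7955
Vance City USD: $453,650 × 0.0112 = $5,080.88
Total = $19,189.395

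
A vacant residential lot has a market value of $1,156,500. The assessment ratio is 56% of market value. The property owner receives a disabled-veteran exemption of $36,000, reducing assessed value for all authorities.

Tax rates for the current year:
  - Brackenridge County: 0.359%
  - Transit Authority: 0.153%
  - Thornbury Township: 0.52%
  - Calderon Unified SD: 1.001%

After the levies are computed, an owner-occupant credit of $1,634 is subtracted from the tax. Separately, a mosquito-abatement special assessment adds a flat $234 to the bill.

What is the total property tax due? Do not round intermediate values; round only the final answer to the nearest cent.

$11,034.64

Assessed value = $1,156,500 × 0.56 = $647,640
Taxable value = $647,640 − $36,000 = $611,640
Brackenridge County: $611,640 × 0.00359 = $2,195.7876
Transit Authority: $611,640 × 0.00153 = $935.8092
Thornbury Township: $611,640 × 0.0052 = $3,180.528
Calderon Unified SD: $611,640 × 0.01001 = $6,122.5164
Levies subtotal = $12,434.6412
After credit = $12,434.6412 − $1,634 = $10,800.6412
Total = $10,800.6412 + $234 = $11,034.6412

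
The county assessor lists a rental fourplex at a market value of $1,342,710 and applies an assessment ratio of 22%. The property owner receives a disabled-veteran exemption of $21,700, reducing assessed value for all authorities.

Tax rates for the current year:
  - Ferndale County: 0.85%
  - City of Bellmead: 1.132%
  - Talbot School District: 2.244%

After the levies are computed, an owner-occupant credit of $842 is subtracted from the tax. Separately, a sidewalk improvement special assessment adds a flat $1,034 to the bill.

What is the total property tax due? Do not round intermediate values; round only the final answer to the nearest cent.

Assessed value = $1,342,710 × 0.22 = $295,396.2
Taxable value = $295,396.2 − $21,700 = $273,696.2
Ferndale County: $273,696.2 × 0.0085 = $2,326.4177
City of Bellmead: $273,696.2 × 0.01132 = $3,098.240984
Talbot School District: $273,696.2 × 0.02244 = $6,141.742728
Levies subtotal = $11,566.401412
After credit = $11,566.401412 − $842 = $10,724.401412
Total = $10,724.401412 + $1,034 = $11,758.401412

$11,758.40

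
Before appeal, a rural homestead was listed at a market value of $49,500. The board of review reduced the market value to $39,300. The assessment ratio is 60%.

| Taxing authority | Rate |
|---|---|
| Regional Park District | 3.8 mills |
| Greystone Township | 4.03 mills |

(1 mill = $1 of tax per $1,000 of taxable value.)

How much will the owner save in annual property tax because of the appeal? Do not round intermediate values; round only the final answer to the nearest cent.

Old assessed value = $49,500 × 0.6 = $29,700
New assessed value = $39,300 × 0.6 = $23,580
Combined rate = 0.0038 + 0.00403 = 0.00783
Old tax = $29,700 × 0.00783 = $232.551
New tax = $23,580 × 0.00783 = $184.6314
Reduction = $232.551 − $184.6314 = $47.9196

$47.92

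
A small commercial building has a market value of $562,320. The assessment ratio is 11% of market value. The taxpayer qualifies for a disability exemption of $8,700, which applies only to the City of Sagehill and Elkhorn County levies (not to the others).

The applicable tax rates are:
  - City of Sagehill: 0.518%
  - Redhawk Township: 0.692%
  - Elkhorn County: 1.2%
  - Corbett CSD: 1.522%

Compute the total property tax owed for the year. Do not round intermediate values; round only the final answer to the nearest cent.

Assessed value = $562,320 × 0.11 = $61,855.2
City of Sagehill: ($61,855.2 − $8,700) × 0.00518 = $53,155.2 × 0.00518 = $275.343936
Redhawk Township: $61,855.2 × 0.00692 = $428.037984
Elkhorn County: ($61,855.2 − $8,700) × 0.012 = $53,155.2 × 0.012 = $637.8624
Corbett CSD: $61,855.2 × 0.01522 = $941.436144
Total = $2,282.680464

$2,282.68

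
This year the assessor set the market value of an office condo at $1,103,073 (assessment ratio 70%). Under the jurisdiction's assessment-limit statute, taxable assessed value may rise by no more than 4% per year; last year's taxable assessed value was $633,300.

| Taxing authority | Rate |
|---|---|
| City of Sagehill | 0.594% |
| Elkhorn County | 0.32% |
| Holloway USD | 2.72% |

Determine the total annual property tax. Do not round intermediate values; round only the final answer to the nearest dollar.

$23,935

Uncapped assessed value = $1,103,073 × 0.7 = $772,151.1
Cap limit = $633,300 × 1.04 = $658,632
Taxable assessed value = min($772,151.1, $658,632) = $658,632 (cap binds)
City of Sagehill: $658,632 × 0.00594 = $3,912.27408
Elkhorn County: $658,632 × 0.0032 = $2,107.6224
Holloway USD: $658,632 × 0.0272 = $17,914.7904
Total = $23,934.68688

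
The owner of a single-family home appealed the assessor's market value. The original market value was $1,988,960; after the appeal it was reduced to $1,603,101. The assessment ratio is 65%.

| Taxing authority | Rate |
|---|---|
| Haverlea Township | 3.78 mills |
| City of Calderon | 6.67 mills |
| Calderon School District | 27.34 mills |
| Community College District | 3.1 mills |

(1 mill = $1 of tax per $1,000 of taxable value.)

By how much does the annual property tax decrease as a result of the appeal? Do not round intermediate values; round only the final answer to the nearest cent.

$10,255.55

Old assessed value = $1,988,960 × 0.65 = $1,292,824
New assessed value = $1,603,101 × 0.65 = $1,042,015.65
Combined rate = 0.00378 + 0.00667 + 0.02734 + 0.0031 = 0.04089
Old tax = $1,292,824 × 0.04089 = $52,863.57336
New tax = $1,042,015.65 × 0.04089 = $42,608.0199285
Reduction = $52,863.57336 − $42,608.0199285 = $10,255.5534315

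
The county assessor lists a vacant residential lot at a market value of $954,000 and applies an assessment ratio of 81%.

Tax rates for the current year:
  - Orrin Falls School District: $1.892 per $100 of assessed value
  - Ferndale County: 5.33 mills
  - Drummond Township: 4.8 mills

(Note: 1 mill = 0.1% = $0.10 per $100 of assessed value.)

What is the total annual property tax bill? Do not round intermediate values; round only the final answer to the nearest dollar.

Assessed value = $954,000 × 0.81 = $772,740
Orrin Falls School District: $772,740 × 0.01892 = $14,620.2408
Ferndale County: $772,740 × 0.00533 = $4,118.7042
Drummond Township: $772,740 × 0.0048 = $3,709.152
Total = $22,448.097

$22,448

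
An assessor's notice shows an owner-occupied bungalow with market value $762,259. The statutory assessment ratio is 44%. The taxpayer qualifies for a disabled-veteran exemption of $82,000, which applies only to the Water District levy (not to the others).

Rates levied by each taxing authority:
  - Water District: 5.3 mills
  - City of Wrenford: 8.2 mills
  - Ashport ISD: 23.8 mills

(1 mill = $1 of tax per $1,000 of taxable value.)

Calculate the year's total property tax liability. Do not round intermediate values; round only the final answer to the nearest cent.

$12,075.59

Assessed value = $762,259 × 0.44 = $335,393.96
Water District: ($335,393.96 − $82,000) × 0.0053 = $253,393.96 × 0.0053 = $1,342.987988
City of Wrenford: $335,393.96 × 0.0082 = $2,750.230472
Ashport ISD: $335,393.96 × 0.0238 = $7,982.376248
Total = $12,075.594708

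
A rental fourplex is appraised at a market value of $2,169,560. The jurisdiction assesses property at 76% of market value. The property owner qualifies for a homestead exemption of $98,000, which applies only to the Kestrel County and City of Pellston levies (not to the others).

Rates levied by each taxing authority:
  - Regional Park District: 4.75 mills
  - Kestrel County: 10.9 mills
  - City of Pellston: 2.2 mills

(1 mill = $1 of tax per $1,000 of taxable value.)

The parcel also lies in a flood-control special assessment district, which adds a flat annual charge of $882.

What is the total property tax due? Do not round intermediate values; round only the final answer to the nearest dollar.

Assessed value = $2,169,560 × 0.76 = $1,648,865.6
Regional Park District: $1,648,865.6 × 0.00475 = $7,832.1116
Kestrel County: ($1,648,865.6 − $98,000) × 0.0109 = $1,550,865.6 × 0.0109 = $16,904.43504
City of Pellston: ($1,648,865.6 − $98,000) × 0.0022 = $1,550,865.6 × 0.0022 = $3,411.90432
Levies subtotal = $28,148.45096
Total = $28,148.45096 + $882 = $29,030.45096

$29,030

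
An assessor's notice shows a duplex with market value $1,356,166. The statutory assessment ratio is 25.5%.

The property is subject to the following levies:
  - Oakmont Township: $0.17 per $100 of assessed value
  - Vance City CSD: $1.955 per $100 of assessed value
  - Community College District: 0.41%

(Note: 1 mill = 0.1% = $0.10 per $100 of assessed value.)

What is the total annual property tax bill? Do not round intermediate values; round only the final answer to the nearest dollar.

$8,767

Assessed value = $1,356,166 × 0.255 = $345,822.33
Oakmont Township: $345,822.33 × 0.0017 = $587.897961
Vance City CSD: $345,822.33 × 0.01955 = $6,760.8265515
Community College District: $345,822.33 × 0.0041 = $1,417.871553
Total = $8,766.5960655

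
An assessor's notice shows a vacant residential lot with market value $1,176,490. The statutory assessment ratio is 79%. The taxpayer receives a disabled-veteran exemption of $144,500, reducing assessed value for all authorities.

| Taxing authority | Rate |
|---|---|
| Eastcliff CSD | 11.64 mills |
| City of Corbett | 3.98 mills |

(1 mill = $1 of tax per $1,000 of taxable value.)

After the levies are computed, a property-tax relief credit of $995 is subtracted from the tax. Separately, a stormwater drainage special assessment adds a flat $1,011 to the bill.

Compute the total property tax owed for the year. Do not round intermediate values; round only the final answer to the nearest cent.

Assessed value = $1,176,490 × 0.79 = $929,427.1
Taxable value = $929,427.1 − $144,500 = $784,927.1
Eastcliff CSD: $784,927.1 × 0.01164 = $9,136.551444
City of Corbett: $784,927.1 × 0.00398 = $3,124.009858
Levies subtotal = $12,260.561302
After credit = $12,260.561302 − $995 = $11,265.561302
Total = $11,265.561302 + $1,011 = $12,276.561302

$12,276.56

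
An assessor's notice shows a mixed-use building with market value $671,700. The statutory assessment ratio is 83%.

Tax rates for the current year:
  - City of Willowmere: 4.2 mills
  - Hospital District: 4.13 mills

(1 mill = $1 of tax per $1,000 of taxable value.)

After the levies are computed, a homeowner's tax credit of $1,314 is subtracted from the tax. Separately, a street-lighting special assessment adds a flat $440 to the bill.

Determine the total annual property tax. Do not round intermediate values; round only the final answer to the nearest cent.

Assessed value = $671,700 × 0.83 = $557,511
City of Willowmere: $557,511 × 0.0042 = $2,341.5462
Hospital District: $557,511 × 0.00413 = $2,302.52043
Levies subtotal = $4,644.06663
After credit = $4,644.06663 − $1,314 = $3,330.06663
Total = $3,330.06663 + $440 = $3,770.06663

$3,770.07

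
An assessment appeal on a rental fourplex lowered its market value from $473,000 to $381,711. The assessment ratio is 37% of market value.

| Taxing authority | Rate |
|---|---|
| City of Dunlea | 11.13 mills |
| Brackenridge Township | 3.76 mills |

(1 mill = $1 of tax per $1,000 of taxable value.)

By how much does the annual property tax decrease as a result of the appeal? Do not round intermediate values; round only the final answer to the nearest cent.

$502.94

Old assessed value = $473,000 × 0.37 = $175,010
New assessed value = $381,711 × 0.37 = $141,233.07
Combined rate = 0.01113 + 0.00376 = 0.01489
Old tax = $175,010 × 0.01489 = $2,605.8989
New tax = $141,233.07 × 0.01489 = $2,102.9604123
Reduction = $2,605.8989 − $2,102.9604123 = $502.9384877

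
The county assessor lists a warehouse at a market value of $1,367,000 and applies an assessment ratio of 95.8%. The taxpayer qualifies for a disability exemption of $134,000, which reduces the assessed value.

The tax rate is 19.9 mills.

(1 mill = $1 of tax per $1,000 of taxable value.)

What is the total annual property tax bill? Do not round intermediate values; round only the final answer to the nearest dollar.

Assessed value = $1,367,000 × 0.958 = $1,309,586
Taxable value = $1,309,586 − $134,000 = $1,175,586
Tax = $1,175,586 × 0.0199 = $23,394.1614

$23,394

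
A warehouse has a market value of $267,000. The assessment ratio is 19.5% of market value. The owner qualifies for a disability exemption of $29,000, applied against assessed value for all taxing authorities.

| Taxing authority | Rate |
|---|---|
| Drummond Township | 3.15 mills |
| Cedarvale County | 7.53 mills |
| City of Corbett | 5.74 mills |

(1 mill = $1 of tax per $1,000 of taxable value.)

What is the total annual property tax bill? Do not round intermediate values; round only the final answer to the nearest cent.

Assessed value = $267,000 × 0.195 = $52,065
Taxable value = $52,065 − $29,000 = $23,065
Drummond Township: $23,065 × 0.00315 = $72.65475
Cedarvale County: $23,065 × 0.00753 = $173.67945
City of Corbett: $23,065 × 0.00574 = $132.3931
Total = $72.65475 + $173.67945 + $132.3931 = $378.7273

$378.73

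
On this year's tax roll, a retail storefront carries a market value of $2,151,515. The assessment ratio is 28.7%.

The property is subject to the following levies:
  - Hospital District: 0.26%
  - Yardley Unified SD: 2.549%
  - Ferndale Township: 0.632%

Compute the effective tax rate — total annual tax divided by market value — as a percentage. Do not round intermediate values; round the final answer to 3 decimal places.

0.988%

Assessed value = $2,151,515 × 0.287 = $617,484.805
Hospital District: $617,484.805 × 0.0026 = $1,605.460493
Yardley Unified SD: $617,484.805 × 0.02549 = $15,739.68767945
Ferndale Township: $617,484.805 × 0.00632 = $3,902.5039676
Total tax = $21,247.65214005
Effective rate = $21,247.65214005 ÷ $2,151,515 = 0.988% of market value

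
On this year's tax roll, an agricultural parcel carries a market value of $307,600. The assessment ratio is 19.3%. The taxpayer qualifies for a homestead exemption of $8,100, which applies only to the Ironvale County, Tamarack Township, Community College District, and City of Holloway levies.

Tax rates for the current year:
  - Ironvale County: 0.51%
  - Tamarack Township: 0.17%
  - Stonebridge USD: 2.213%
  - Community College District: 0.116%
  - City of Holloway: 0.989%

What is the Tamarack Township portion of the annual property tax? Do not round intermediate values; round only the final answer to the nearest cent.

Assessed value = $307,600 × 0.193 = $59,366.8
Tamarack Township taxable value = $59,366.8 − $8,100 = $51,266.8
Tamarack Township levy = $51,266.8 × 0.0017 = $87.15356

$87.15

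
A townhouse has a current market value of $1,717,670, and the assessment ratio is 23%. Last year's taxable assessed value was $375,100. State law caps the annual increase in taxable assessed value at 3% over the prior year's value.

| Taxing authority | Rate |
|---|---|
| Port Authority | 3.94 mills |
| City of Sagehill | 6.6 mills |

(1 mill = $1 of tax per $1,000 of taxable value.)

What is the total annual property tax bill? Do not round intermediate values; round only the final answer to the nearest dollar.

Uncapped assessed value = $1,717,670 × 0.23 = $395,064.1
Cap limit = $375,100 × 1.03 = $386,353
Taxable assessed value = min($395,064.1, $386,353) = $386,353 (cap binds)
Port Authority: $386,353 × 0.00394 = $1,522.23082
City of Sagehill: $386,353 × 0.0066 = $2,549.9298
Total = $4,072.16062

$4,072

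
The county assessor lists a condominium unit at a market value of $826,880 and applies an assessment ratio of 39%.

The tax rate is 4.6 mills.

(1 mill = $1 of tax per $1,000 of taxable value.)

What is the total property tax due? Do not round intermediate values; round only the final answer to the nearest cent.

$1,483.42

Assessed value = $826,880 × 0.39 = $322,483.2
Tax = $322,483.2 × 0.0046 = $1,483.42272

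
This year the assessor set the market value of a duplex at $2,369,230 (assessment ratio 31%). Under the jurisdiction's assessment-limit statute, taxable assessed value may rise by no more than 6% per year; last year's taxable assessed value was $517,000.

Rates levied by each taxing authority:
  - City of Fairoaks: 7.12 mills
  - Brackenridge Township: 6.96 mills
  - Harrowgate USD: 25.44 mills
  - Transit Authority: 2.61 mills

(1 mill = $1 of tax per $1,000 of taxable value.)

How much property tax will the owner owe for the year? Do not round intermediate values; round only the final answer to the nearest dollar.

$23,088

Uncapped assessed value = $2,369,230 × 0.31 = $734,461.3
Cap limit = $517,000 × 1.06 = $548,020
Taxable assessed value = min($734,461.3, $548,020) = $548,020 (cap binds)
City of Fairoaks: $548,020 × 0.00712 = $3,901.9024
Brackenridge Township: $548,020 × 0.00696 = $3,814.2192
Harrowgate USD: $548,020 × 0.02544 = $13,941.6288
Transit Authority: $548,020 × 0.00261 = $1,430.3322
Total = $23,088.0826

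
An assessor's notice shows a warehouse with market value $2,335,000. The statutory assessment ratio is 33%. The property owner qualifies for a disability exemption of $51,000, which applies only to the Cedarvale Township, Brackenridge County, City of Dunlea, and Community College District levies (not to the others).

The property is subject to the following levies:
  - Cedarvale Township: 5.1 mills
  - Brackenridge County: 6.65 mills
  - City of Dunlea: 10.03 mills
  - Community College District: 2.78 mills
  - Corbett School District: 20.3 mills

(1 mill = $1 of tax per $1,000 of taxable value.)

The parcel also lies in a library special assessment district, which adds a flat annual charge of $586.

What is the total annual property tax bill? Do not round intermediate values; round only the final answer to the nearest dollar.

$33,900

Assessed value = $2,335,000 × 0.33 = $770,550
Cedarvale Township: ($770,550 − $51,000) × 0.0051 = $719,550 × 0.0051 = $3,669.705
Brackenridge County: ($770,550 − $51,000) × 0.00665 = $719,550 × 0.00665 = $4,785.0075
City of Dunlea: ($770,550 − $51,000) × 0.01003 = $719,550 × 0.01003 = $7,217.0865
Community College District: ($770,550 − $51,000) × 0.00278 = $719,550 × 0.00278 = $2,000.349
Corbett School District: $770,550 × 0.0203 = $15,642.165
Levies subtotal = $33,314.313
Total = $33,314.313 + $586 = $33,900.313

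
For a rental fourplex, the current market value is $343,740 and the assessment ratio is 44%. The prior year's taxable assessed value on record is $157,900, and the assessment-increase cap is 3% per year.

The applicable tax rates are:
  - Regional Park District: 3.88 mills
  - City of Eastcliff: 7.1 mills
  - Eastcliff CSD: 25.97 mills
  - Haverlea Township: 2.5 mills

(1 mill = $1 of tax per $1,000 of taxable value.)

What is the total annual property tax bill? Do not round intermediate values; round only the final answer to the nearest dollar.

$5,967

Uncapped assessed value = $343,740 × 0.44 = $151,245.6
Cap limit = $157,900 × 1.03 = $162,637
Taxable assessed value = min($151,245.6, $162,637) = $151,245.6 (cap does not bind)
Regional Park District: $151,245.6 × 0.00388 = $586.832928
City of Eastcliff: $151,245.6 × 0.0071 = $1,073.84376
Eastcliff CSD: $151,245.6 × 0.02597 = $3,927.848232
Haverlea Township: $151,245.6 × 0.0025 = $378.114
Total = $5,966.63892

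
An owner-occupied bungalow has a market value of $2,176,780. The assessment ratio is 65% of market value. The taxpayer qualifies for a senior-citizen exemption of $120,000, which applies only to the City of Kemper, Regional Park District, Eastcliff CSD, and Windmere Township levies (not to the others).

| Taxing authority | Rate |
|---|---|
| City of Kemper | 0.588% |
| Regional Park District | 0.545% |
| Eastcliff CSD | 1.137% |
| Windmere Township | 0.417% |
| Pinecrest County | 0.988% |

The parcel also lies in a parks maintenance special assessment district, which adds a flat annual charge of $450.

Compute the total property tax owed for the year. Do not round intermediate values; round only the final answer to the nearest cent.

$49,223.43

Assessed value = $2,176,780 × 0.65 = $1,414,907
City of Kemper: ($1,414,907 − $120,000) × 0.00588 = $1,294,907 × 0.00588 = $7,614.05316
Regional Park District: ($1,414,907 − $120,000) × 0.00545 = $1,294,907 × 0.00545 = $7,057.24315
Eastcliff CSD: ($1,414,907 − $120,000) × 0.01137 = $1,294,907 × 0.01137 = $14,723.09259
Windmere Township: ($1,414,907 − $120,000) × 0.00417 = $1,294,907 × 0.00417 = $5,399.76219
Pinecrest County: $1,414,907 × 0.00988 = $13,979.28116
Levies subtotal = $48,773.43225
Total = $48,773.43225 + $450 = $49,223.43225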